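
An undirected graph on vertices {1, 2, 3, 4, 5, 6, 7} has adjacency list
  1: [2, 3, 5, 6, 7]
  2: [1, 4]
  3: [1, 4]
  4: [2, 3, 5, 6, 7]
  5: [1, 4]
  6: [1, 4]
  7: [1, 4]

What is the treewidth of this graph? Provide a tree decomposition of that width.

Treewidth 2.
Bags: B1 = {1, 4, 6}  B2 = {1, 4, 7}  B3 = {1, 3, 4}  B4 = {1, 4, 5}  B5 = {1, 2, 4}
Tree: B1–B2, B2–B3, B3–B4, B4–B5

Every bag has size at most 3, so the width is 3 − 1 = 2 and tw(G) ≤ 2. Since 4–6–1–7–4 is a cycle in G, G is not acyclic. Forests are exactly the graphs of treewidth ≤ 1, so tw(G) ≥ 2. Therefore the treewidth is 2.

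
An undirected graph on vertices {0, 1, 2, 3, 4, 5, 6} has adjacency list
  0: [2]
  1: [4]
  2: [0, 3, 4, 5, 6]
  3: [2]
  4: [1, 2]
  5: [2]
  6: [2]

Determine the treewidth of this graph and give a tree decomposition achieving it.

The largest bag has 2 vertices, giving width 1; this decomposition certifies tw(G) ≤ 1. Since G has at least one edge (e.g. 1–4), it is not an edgeless graph, so tw(G) ≥ 1. The upper and lower bounds meet at 1, so that is the treewidth.

Treewidth 1.
One such decomposition:
Bags: B1 = {1, 4}  B2 = {2, 4}  B3 = {2, 5}  B4 = {2, 3}  B5 = {2, 6}  B6 = {0, 2}
Tree: B1–B2, B2–B3, B3–B4, B2–B5, B4–B6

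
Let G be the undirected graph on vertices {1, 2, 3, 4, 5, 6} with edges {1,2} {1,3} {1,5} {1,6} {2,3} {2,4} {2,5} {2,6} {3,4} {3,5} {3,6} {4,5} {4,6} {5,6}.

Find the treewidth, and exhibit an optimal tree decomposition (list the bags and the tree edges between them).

Treewidth 4.
One such decomposition:
Bags: B1 = {1, 2, 3, 5, 6}  B2 = {2, 3, 4, 5, 6}
Tree: B1–B2

Each bag holds 5 vertices, so the decomposition has width 4, which upper-bounds the treewidth. On the other hand G contains the 5-clique {1, 2, 3, 5, 6}. A clique must lie in a single bag of any decomposition, so no decomposition can have width below 4. The upper and lower bounds meet at 4, so that is the treewidth.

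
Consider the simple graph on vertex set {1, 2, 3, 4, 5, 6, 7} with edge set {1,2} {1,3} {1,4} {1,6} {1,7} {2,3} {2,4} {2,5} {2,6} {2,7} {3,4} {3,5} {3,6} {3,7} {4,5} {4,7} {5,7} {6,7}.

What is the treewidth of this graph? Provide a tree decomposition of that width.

The largest bag has 5 vertices, giving width 4; this decomposition certifies tw(G) ≤ 4. For the lower bound, the 5 vertices {1, 2, 3, 4, 7} are pairwise adjacent, and any tree decomposition puts a clique entirely inside one bag — forcing width ≥ 4. Therefore the treewidth is 4.

Treewidth 4.
One optimal decomposition is:
Bags: B1 = {1, 2, 3, 4, 7}  B2 = {1, 2, 3, 6, 7}  B3 = {2, 3, 4, 5, 7}
Tree: B1–B2, B1–B3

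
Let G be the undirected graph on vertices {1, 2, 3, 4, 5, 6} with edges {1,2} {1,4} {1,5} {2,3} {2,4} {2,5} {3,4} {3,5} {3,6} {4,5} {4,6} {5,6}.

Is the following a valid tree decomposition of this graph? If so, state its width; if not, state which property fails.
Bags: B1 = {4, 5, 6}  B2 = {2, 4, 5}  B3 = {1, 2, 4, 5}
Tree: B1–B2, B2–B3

No — vertex 3 appears in no bag.

A tree decomposition must satisfy three properties: every vertex lies in some bag; for every edge, both endpoints lie together in some bag; and for every vertex, the bags containing it form a connected subtree. Here vertex 3 appears in no bag, so the decomposition is invalid.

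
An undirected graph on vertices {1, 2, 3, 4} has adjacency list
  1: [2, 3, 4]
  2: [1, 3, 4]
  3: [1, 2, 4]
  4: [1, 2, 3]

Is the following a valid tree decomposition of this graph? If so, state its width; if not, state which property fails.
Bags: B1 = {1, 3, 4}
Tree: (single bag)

No — vertex 2 appears in no bag.

A tree decomposition must satisfy three properties: every vertex lies in some bag; for every edge, both endpoints lie together in some bag; and for every vertex, the bags containing it form a connected subtree. Here vertex 2 appears in no bag, so the decomposition is invalid.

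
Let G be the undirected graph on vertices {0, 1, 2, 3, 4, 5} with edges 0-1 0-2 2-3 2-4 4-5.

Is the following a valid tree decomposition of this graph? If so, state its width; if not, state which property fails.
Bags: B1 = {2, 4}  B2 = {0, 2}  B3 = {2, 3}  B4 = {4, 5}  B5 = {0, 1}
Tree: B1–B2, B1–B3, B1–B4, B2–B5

Yes; width 1.

Checking the three conditions: (i) the bags cover all of {0, 1, 2, 3, 4, 5}; (ii) for each edge, some bag contains both endpoints; (iii) the bags containing any fixed vertex form a subtree. All hold, so the decomposition is valid with width 2 − 1 = 1.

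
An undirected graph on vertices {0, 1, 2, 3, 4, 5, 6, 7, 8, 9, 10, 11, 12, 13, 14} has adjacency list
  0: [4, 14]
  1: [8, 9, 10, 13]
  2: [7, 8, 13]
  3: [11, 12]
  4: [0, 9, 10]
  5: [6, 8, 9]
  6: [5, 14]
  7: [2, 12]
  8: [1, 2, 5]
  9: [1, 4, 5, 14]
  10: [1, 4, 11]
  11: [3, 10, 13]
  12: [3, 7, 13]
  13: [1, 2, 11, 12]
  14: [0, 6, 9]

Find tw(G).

3

A width-3 tree decomposition is:
Bags: B1 = {0, 4, 6, 14}  B2 = {4, 6, 9, 14}  B3 = {4, 5, 6, 9}  B4 = {4, 5, 9, 10}  B5 = {1, 5, 9, 10}  B6 = {1, 5, 8, 10}  B7 = {1, 8, 10, 11}  B8 = {1, 8, 11, 13}  B9 = {2, 8, 11, 13}  B10 = {2, 3, 11, 13}  B11 = {2, 3, 12, 13}  B12 = {2, 3, 7, 12}
Tree: B1–B2, B2–B3, B3–B4, B4–B5, B5–B6, B6–B7, B7–B8, B8–B9, B9–B10, B10–B11, B11–B12
The largest bag has 4 vertices, giving width 3; this decomposition certifies tw(G) ≤ 3. For the lower bound: the 4 vertex sets {0,6,14}, {4}, {9}, {1,5,8,10} are disjoint, each induces a connected subgraph, and every pair is joined by at least one edge of G. Contracting each set to a single vertex therefore yields K_{4} as a minor, and since treewidth is minor-monotone, tw(G) ≥ tw(K_{4}) = 3. Therefore the treewidth is 3.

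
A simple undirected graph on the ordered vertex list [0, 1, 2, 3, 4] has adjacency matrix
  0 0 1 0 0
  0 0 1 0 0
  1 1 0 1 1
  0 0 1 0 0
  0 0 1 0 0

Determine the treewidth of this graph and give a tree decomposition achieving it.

Each bag holds 2 vertices, so the decomposition has width 1, which upper-bounds the treewidth. G has an edge, so its treewidth is at least 1. Hence tw(G) = 1 exactly.

Treewidth 1.
Bags: B1 = {1, 2}  B2 = {0, 2}  B3 = {2, 4}  B4 = {2, 3}
Tree: B1–B2, B1–B3, B1–B4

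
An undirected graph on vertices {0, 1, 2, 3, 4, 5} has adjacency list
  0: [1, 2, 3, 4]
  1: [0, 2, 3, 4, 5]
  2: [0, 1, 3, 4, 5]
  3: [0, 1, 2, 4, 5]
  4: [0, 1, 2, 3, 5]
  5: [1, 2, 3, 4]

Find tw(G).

4

A width-4 tree decomposition is:
Bags: B1 = {0, 1, 2, 3, 4}  B2 = {1, 2, 3, 4, 5}
Tree: B1–B2
The largest bag has 5 vertices, giving width 4; this decomposition certifies tw(G) ≤ 4. On the other hand G contains the 5-clique {0, 1, 2, 3, 4}. A clique must lie in a single bag of any decomposition, so no decomposition can have width below 4. Combining the bounds, tw(G) = 4.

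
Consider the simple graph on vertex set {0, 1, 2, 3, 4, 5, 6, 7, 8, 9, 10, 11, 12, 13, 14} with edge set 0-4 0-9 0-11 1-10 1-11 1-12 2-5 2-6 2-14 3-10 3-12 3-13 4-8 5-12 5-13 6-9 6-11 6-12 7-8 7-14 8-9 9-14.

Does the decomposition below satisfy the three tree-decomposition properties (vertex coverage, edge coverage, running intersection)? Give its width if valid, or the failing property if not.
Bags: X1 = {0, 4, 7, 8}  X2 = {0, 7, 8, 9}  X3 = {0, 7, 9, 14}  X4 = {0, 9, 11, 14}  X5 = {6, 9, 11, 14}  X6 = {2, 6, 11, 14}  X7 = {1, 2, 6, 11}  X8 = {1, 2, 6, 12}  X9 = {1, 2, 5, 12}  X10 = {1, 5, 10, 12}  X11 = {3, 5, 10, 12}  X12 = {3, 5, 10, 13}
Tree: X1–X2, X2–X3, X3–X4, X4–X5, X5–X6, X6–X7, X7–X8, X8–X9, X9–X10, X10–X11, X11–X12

Yes; width 3.

Vertex coverage: the bags together contain {0, 1, 2, 3, 4, 5, 6, 7, 8, 9, 10, 11, 12, 13, 14}, the full vertex set. Edge coverage: each edge of G has both endpoints in at least one bag. Running intersection: for every vertex, the bags containing it form a connected subtree. All three properties hold, so this is a valid tree decomposition of width max|bag| − 1 = 3, and hence tw(G) ≤ 3.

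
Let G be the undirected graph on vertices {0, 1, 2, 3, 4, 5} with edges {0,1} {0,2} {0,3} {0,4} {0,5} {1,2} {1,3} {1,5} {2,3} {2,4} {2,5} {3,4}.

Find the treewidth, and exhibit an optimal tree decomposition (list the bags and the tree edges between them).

Treewidth 3.
One such decomposition:
Bags: B1 = {0, 1, 2, 3}  B2 = {0, 1, 2, 5}  B3 = {0, 2, 3, 4}
Tree: B1–B2, B1–B3

The largest bag has 4 vertices, giving width 3; this decomposition certifies tw(G) ≤ 3. For the lower bound, the 4 vertices {0, 1, 2, 3} are pairwise adjacent, and any tree decomposition puts a clique entirely inside one bag — forcing width ≥ 3. The upper and lower bounds meet at 3, so that is the treewidth.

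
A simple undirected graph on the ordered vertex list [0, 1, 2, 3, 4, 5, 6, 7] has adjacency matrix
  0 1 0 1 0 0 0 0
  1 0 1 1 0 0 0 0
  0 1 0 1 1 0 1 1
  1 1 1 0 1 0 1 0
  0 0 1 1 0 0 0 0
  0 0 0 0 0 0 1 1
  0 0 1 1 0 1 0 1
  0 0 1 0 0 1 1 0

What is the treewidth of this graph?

2

A width-2 tree decomposition is:
Bags: B1 = {1, 2, 3}  B2 = {0, 1, 3}  B3 = {2, 3, 4}  B4 = {2, 3, 6}  B5 = {2, 6, 7}  B6 = {5, 6, 7}
Tree: B1–B2, B1–B3, B1–B4, B4–B5, B5–B6
Every bag has size at most 3, so the width is 3 − 1 = 2 and tw(G) ≤ 2. Conversely, {0, 1, 3} is a clique of size 3, and the vertices of any clique must share a bag in every tree decomposition; so some bag has ≥ 3 vertices and tw(G) ≥ 2. Hence tw(G) = 2 exactly.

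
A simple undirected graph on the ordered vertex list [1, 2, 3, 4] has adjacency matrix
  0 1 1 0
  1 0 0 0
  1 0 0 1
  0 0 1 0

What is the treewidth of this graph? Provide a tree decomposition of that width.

Treewidth 1.
One optimal decomposition is:
Bags: B1 = {1, 2}  B2 = {1, 3}  B3 = {3, 4}
Tree: B1–B2, B2–B3

Every bag has size at most 2, so the width is 2 − 1 = 1 and tw(G) ≤ 1. G has an edge, so its treewidth is at least 1. Combining the bounds, tw(G) = 1.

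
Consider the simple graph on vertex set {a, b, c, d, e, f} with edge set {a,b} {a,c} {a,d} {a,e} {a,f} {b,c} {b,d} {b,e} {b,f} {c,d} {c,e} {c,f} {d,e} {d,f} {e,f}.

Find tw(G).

A width-5 tree decomposition is:
Bags: B1 = {a, b, c, d, e, f}
Tree: (single bag)
A single bag containing all 6 vertices is trivially a valid decomposition of width 5. For the lower bound, the 6 vertices {a, b, c, d, e, f} are pairwise adjacent, and any tree decomposition puts a clique entirely inside one bag — forcing width ≥ 5. The upper and lower bounds meet at 5, so that is the treewidth.

5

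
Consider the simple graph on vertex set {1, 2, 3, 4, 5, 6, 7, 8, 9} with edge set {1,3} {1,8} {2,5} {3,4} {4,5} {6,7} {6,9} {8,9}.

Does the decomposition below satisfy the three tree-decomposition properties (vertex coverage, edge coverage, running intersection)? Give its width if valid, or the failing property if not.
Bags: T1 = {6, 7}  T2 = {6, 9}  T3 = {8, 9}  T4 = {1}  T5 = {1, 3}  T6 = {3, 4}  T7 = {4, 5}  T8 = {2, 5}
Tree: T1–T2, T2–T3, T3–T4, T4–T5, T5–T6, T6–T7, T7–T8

No — edge (8,1) lies in no bag.

A tree decomposition must satisfy three properties: every vertex lies in some bag; for every edge, both endpoints lie together in some bag; and for every vertex, the bags containing it form a connected subtree. Here edge (8,1) lies in no bag, so the decomposition is invalid.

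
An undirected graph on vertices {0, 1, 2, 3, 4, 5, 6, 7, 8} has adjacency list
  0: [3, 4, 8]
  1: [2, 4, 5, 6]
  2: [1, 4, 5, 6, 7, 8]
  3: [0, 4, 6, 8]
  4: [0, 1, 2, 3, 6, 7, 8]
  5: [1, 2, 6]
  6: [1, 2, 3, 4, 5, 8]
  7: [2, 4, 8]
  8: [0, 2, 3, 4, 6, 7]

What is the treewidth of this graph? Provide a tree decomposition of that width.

Each bag holds 4 vertices, so the decomposition has width 3, which upper-bounds the treewidth. On the other hand G contains the 4-clique {0, 3, 4, 8}. A clique must lie in a single bag of any decomposition, so no decomposition can have width below 3. Hence tw(G) = 3 exactly.

Treewidth 3.
Bags: B1 = {1, 2, 4, 6}  B2 = {2, 4, 6, 8}  B3 = {3, 4, 6, 8}  B4 = {2, 4, 7, 8}  B5 = {1, 2, 5, 6}  B6 = {0, 3, 4, 8}
Tree: B1–B2, B2–B3, B2–B4, B1–B5, B3–B6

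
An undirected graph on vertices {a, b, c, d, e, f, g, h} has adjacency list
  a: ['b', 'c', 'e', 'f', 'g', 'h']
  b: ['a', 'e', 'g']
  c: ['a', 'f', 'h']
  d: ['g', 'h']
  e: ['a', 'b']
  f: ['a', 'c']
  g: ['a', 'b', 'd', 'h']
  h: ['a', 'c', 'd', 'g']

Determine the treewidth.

A width-2 tree decomposition is:
Bags: B1 = {a, b, g}  B2 = {a, g, h}  B3 = {a, b, e}  B4 = {a, c, h}  B5 = {a, c, f}  B6 = {d, g, h}
Tree: B1–B2, B1–B3, B2–B4, B4–B5, B2–B6
Each bag holds 3 vertices, so the decomposition has width 2, which upper-bounds the treewidth. On the other hand G contains the 3-clique {d, g, h}. A clique must lie in a single bag of any decomposition, so no decomposition can have width below 2. The upper and lower bounds meet at 2, so that is the treewidth.

2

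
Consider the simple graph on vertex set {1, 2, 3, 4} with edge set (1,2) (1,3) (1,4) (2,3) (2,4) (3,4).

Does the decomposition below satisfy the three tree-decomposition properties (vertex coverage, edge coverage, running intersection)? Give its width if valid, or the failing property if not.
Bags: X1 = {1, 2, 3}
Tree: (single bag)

No — vertex 4 appears in no bag.

A tree decomposition must satisfy three properties: every vertex lies in some bag; for every edge, both endpoints lie together in some bag; and for every vertex, the bags containing it form a connected subtree. Here vertex 4 appears in no bag, so the decomposition is invalid.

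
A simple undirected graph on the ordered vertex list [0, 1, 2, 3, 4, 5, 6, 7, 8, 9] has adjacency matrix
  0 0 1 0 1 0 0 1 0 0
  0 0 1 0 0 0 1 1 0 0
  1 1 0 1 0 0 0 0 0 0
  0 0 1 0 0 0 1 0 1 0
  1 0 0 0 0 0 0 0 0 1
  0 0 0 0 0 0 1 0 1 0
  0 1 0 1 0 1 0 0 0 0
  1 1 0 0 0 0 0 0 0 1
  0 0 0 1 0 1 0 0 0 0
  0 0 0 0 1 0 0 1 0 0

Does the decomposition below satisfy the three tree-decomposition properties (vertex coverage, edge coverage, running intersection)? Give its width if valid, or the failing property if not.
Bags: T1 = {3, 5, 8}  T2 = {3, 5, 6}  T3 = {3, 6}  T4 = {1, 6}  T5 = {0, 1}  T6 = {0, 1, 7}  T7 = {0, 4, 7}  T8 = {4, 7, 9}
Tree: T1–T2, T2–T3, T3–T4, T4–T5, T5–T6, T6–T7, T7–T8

No — vertex 2 appears in no bag.

A tree decomposition must satisfy three properties: every vertex lies in some bag; for every edge, both endpoints lie together in some bag; and for every vertex, the bags containing it form a connected subtree. Here vertex 2 appears in no bag, so the decomposition is invalid.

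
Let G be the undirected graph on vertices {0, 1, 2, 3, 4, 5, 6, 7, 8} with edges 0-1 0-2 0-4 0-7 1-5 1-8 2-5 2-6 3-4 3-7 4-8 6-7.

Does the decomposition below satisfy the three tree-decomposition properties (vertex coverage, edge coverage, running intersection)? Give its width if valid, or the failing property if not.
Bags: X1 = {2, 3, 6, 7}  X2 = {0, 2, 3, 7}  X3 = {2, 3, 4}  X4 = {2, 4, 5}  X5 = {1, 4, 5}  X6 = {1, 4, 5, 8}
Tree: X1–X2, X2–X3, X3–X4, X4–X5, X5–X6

No — edge (0,4) lies in no bag.

A tree decomposition must satisfy three properties: every vertex lies in some bag; for every edge, both endpoints lie together in some bag; and for every vertex, the bags containing it form a connected subtree. Here edge (0,4) lies in no bag, so the decomposition is invalid.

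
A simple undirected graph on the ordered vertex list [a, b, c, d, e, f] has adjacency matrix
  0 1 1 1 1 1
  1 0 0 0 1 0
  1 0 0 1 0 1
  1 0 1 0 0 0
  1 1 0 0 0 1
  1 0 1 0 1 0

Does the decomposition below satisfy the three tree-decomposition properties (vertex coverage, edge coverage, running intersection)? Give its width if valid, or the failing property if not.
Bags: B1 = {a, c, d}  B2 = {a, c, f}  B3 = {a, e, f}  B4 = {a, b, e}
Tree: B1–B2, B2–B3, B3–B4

Checking the three conditions: (i) the bags cover all of {a, b, c, d, e, f}; (ii) for each edge, some bag contains both endpoints; (iii) the bags containing any fixed vertex form a subtree. All hold, so the decomposition is valid with width 3 − 1 = 2.

Yes; width 2.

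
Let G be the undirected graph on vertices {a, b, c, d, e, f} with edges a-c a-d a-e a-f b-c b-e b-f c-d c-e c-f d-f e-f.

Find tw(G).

3

A width-3 tree decomposition is:
Bags: B1 = {a, c, d, f}  B2 = {a, c, e, f}  B3 = {b, c, e, f}
Tree: B1–B2, B2–B3
The largest bag has 4 vertices, giving width 3; this decomposition certifies tw(G) ≤ 3. Conversely, {a, c, d, f} is a clique of size 4, and the vertices of any clique must share a bag in every tree decomposition; so some bag has ≥ 4 vertices and tw(G) ≥ 3. Combining the bounds, tw(G) = 3.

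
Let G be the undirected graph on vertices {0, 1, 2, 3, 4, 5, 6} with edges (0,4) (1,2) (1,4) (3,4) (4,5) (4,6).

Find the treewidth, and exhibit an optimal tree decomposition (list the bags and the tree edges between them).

Each bag holds 2 vertices, so the decomposition has width 1, which upper-bounds the treewidth. Any graph with an edge has treewidth ≥ 1, and G has the edge 6–4. Therefore the treewidth is 1.

Treewidth 1.
One optimal decomposition is:
Bags: B1 = {4, 6}  B2 = {1, 4}  B3 = {4, 5}  B4 = {0, 4}  B5 = {3, 4}  B6 = {1, 2}
Tree: B1–B2, B1–B3, B1–B4, B2–B5, B2–B6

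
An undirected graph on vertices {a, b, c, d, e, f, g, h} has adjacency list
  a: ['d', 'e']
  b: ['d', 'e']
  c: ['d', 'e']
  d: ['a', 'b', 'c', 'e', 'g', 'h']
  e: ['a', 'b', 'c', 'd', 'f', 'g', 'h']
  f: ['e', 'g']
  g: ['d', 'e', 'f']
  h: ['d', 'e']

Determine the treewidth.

A width-2 tree decomposition is:
Bags: B1 = {b, d, e}  B2 = {c, d, e}  B3 = {d, e, g}  B4 = {a, d, e}  B5 = {e, f, g}  B6 = {d, e, h}
Tree: B1–B2, B2–B3, B1–B4, B3–B5, B4–B6
Every bag has size at most 3, so the width is 3 − 1 = 2 and tw(G) ≤ 2. For the lower bound, the 3 vertices {d, e, g} are pairwise adjacent, and any tree decomposition puts a clique entirely inside one bag — forcing width ≥ 2. Combining the bounds, tw(G) = 2.

2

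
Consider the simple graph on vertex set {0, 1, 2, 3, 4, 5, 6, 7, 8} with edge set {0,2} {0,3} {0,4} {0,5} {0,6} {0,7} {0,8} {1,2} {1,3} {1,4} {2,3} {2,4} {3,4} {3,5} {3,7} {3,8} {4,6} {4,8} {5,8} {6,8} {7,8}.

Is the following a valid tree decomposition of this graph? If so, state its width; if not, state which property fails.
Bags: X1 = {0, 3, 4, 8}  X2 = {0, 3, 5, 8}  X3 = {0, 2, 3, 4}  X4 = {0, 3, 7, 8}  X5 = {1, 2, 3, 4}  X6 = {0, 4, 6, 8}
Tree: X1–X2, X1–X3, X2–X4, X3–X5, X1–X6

Yes; width 3.

Vertex coverage: the bags together contain {0, 1, 2, 3, 4, 5, 6, 7, 8}, the full vertex set. Edge coverage: each edge of G has both endpoints in at least one bag. Running intersection: for every vertex, the bags containing it form a connected subtree. All three properties hold, so this is a valid tree decomposition of width max|bag| − 1 = 3, and hence tw(G) ≤ 3.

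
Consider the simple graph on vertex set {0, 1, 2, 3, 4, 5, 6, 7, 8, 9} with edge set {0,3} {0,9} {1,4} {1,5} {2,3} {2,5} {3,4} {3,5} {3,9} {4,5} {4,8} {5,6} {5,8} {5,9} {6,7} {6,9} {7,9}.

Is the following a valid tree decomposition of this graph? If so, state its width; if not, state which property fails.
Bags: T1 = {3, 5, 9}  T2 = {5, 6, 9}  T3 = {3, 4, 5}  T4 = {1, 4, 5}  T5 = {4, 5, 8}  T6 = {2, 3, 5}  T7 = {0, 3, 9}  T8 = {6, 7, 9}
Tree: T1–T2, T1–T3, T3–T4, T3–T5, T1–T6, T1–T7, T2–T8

Every vertex of G appears in some bag (union = {0, 1, 2, 3, 4, 5, 6, 7, 8, 9}); every edge is covered by a bag; and for each vertex v the set of bags containing v is connected in the bag tree. The decomposition is therefore valid. The largest bag has 3 vertices, so the width is 2.

Yes; width 2.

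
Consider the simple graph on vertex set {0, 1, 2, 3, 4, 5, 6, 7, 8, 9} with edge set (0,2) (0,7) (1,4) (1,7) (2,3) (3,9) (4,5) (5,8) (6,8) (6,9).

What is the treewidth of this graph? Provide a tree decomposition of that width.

Each bag holds 3 vertices, so the decomposition has width 2, which upper-bounds the treewidth. Since 2–0–7–1–4–5–8–6–9–3–2 is a cycle in G, G is not acyclic. Forests are exactly the graphs of treewidth ≤ 1, so tw(G) ≥ 2. Hence tw(G) = 2 exactly.

Treewidth 2.
One optimal decomposition is:
Bags: B1 = {0, 2, 7}  B2 = {1, 2, 7}  B3 = {1, 2, 4}  B4 = {2, 4, 5}  B5 = {2, 5, 8}  B6 = {2, 6, 8}  B7 = {2, 6, 9}  B8 = {2, 3, 9}
Tree: B1–B2, B2–B3, B3–B4, B4–B5, B5–B6, B6–B7, B7–B8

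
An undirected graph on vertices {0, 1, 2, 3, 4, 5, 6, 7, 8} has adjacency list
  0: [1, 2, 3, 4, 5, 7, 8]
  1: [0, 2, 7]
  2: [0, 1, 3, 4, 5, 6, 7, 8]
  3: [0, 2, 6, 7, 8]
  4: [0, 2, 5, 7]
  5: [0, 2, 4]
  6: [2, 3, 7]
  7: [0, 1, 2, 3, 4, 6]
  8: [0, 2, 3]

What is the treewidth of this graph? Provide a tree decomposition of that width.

The largest bag has 4 vertices, giving width 3; this decomposition certifies tw(G) ≤ 3. On the other hand G contains the 4-clique {0, 2, 3, 8}. A clique must lie in a single bag of any decomposition, so no decomposition can have width below 3. Combining the bounds, tw(G) = 3.

Treewidth 3.
Bags: B1 = {2, 3, 6, 7}  B2 = {0, 2, 3, 7}  B3 = {0, 2, 3, 8}  B4 = {0, 1, 2, 7}  B5 = {0, 2, 4, 7}  B6 = {0, 2, 4, 5}
Tree: B1–B2, B2–B3, B2–B4, B4–B5, B5–B6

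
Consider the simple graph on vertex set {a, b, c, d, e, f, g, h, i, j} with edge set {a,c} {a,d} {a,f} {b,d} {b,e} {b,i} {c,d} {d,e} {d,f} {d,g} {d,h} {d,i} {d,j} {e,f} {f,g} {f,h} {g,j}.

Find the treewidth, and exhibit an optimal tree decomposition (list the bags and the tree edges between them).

Treewidth 2.
One optimal decomposition is:
Bags: B1 = {b, d, e}  B2 = {b, d, i}  B3 = {d, e, f}  B4 = {d, f, g}  B5 = {a, d, f}  B6 = {a, c, d}  B7 = {d, g, j}  B8 = {d, f, h}
Tree: B1–B2, B1–B3, B3–B4, B3–B5, B5–B6, B4–B7, B3–B8

Every bag has size at most 3, so the width is 3 − 1 = 2 and tw(G) ≤ 2. On the other hand G contains the 3-clique {d, f, g}. A clique must lie in a single bag of any decomposition, so no decomposition can have width below 2. The upper and lower bounds meet at 2, so that is the treewidth.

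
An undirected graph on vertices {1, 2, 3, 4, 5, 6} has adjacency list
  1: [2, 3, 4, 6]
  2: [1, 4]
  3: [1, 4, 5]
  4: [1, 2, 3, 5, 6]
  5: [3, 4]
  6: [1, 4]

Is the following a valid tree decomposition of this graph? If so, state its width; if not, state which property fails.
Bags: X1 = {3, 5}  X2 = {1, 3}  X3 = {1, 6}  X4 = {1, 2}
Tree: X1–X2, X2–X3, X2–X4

A tree decomposition must satisfy three properties: every vertex lies in some bag; for every edge, both endpoints lie together in some bag; and for every vertex, the bags containing it form a connected subtree. Here vertex 4 appears in no bag, so the decomposition is invalid.

No — vertex 4 appears in no bag.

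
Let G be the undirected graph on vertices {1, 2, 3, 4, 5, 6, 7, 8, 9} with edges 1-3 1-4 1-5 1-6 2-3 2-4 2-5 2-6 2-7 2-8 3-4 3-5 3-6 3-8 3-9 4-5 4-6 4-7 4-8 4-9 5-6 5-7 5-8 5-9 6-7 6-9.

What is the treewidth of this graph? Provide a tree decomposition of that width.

The largest bag has 5 vertices, giving width 4; this decomposition certifies tw(G) ≤ 4. For the lower bound, the 5 vertices {2, 3, 4, 5, 8} are pairwise adjacent, and any tree decomposition puts a clique entirely inside one bag — forcing width ≥ 4. Therefore the treewidth is 4.

Treewidth 4.
Bags: B1 = {2, 3, 4, 5, 6}  B2 = {3, 4, 5, 6, 9}  B3 = {2, 4, 5, 6, 7}  B4 = {1, 3, 4, 5, 6}  B5 = {2, 3, 4, 5, 8}
Tree: B1–B2, B1–B3, B1–B4, B1–B5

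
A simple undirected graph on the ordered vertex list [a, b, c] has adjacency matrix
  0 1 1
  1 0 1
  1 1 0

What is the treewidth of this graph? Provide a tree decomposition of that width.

Treewidth 2.
Bags: B1 = {a, b, c}
Tree: (single bag)

With just one bag of size 3, the width is 3 − 1 = 2, so tw(G) ≤ 2. For the lower bound, the 3 vertices {a, b, c} are pairwise adjacent, and any tree decomposition puts a clique entirely inside one bag — forcing width ≥ 2. The upper and lower bounds meet at 2, so that is the treewidth.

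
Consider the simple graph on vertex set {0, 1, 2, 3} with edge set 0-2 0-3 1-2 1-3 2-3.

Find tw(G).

A width-2 tree decomposition is:
Bags: B1 = {1, 2, 3}  B2 = {0, 2, 3}
Tree: B1–B2
The largest bag has 3 vertices, giving width 2; this decomposition certifies tw(G) ≤ 2. On the other hand G contains the 3-clique {0, 2, 3}. A clique must lie in a single bag of any decomposition, so no decomposition can have width below 2. Hence tw(G) = 2 exactly.

2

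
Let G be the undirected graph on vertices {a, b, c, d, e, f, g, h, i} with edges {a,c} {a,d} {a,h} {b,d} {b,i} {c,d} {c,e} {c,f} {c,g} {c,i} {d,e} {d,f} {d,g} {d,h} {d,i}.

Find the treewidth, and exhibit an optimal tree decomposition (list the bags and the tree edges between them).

Each bag holds 3 vertices, so the decomposition has width 2, which upper-bounds the treewidth. Conversely, {a, d, h} is a clique of size 3, and the vertices of any clique must share a bag in every tree decomposition; so some bag has ≥ 3 vertices and tw(G) ≥ 2. Therefore the treewidth is 2.

Treewidth 2.
Bags: B1 = {a, c, d}  B2 = {c, d, f}  B3 = {a, d, h}  B4 = {c, d, i}  B5 = {c, d, e}  B6 = {c, d, g}  B7 = {b, d, i}
Tree: B1–B2, B1–B3, B2–B4, B4–B5, B1–B6, B4–B7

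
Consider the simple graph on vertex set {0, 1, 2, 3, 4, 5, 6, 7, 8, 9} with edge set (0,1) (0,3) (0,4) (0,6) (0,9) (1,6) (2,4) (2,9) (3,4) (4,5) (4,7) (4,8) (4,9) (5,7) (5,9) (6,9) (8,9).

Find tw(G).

A width-2 tree decomposition is:
Bags: B1 = {0, 4, 9}  B2 = {4, 8, 9}  B3 = {0, 3, 4}  B4 = {4, 5, 9}  B5 = {0, 6, 9}  B6 = {2, 4, 9}  B7 = {0, 1, 6}  B8 = {4, 5, 7}
Tree: B1–B2, B1–B3, B2–B4, B1–B5, B1–B6, B5–B7, B4–B8
Each bag holds 3 vertices, so the decomposition has width 2, which upper-bounds the treewidth. On the other hand G contains the 3-clique {0, 1, 6}. A clique must lie in a single bag of any decomposition, so no decomposition can have width below 2. Therefore the treewidth is 2.

2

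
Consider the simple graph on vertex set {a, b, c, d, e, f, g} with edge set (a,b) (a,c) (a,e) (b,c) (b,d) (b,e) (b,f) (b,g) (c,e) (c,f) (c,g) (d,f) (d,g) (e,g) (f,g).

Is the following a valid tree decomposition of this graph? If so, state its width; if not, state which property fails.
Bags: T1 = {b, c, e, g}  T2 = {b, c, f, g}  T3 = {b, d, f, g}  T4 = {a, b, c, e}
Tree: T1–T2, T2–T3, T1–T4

Yes; width 3.

Checking the three conditions: (i) the bags cover all of {a, b, c, d, e, f, g}; (ii) for each edge, some bag contains both endpoints; (iii) the bags containing any fixed vertex form a subtree. All hold, so the decomposition is valid with width 4 − 1 = 3.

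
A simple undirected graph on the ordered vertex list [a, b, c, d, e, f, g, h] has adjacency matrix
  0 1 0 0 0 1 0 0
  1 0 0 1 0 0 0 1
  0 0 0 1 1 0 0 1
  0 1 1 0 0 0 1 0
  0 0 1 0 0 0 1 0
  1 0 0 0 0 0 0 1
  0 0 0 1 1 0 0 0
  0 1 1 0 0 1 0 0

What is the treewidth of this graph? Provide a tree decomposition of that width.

The largest bag has 3 vertices, giving width 2; this decomposition certifies tw(G) ≤ 2. Since g–e–c–d–g is a cycle in G, G is not acyclic. Forests are exactly the graphs of treewidth ≤ 1, so tw(G) ≥ 2. Hence tw(G) = 2 exactly.

Treewidth 2.
Bags: B1 = {d, e, g}  B2 = {c, d, e}  B3 = {b, c, d}  B4 = {b, c, h}  B5 = {a, b, h}  B6 = {a, f, h}
Tree: B1–B2, B2–B3, B3–B4, B4–B5, B5–B6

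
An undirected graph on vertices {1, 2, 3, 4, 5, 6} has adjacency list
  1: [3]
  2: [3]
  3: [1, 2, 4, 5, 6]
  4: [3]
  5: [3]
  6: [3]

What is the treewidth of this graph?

1

A width-1 tree decomposition is:
Bags: B1 = {3, 6}  B2 = {3, 4}  B3 = {3, 5}  B4 = {1, 3}  B5 = {2, 3}
Tree: B1–B2, B2–B3, B3–B4, B2–B5
Every bag has size at most 2, so the width is 2 − 1 = 1 and tw(G) ≤ 1. G has an edge, so its treewidth is at least 1. Combining the bounds, tw(G) = 1.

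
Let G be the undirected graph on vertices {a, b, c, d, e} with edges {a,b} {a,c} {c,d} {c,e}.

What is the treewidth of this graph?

A width-1 tree decomposition is:
Bags: B1 = {c, d}  B2 = {a, c}  B3 = {c, e}  B4 = {a, b}
Tree: B1–B2, B1–B3, B2–B4
The largest bag has 2 vertices, giving width 1; this decomposition certifies tw(G) ≤ 1. Any graph with an edge has treewidth ≥ 1, and G has the edge d–c. Hence tw(G) = 1 exactly.

1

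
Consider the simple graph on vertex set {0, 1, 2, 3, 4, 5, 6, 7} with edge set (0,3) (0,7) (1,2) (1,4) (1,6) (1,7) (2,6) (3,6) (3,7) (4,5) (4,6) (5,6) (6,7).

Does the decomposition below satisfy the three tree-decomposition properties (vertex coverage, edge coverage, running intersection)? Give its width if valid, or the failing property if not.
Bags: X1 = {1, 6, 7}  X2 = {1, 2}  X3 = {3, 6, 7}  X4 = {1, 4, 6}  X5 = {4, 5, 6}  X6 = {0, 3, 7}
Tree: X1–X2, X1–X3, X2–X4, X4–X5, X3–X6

A tree decomposition must satisfy three properties: every vertex lies in some bag; for every edge, both endpoints lie together in some bag; and for every vertex, the bags containing it form a connected subtree. Here edge (6,2) lies in no bag, so the decomposition is invalid.

No — edge (6,2) lies in no bag.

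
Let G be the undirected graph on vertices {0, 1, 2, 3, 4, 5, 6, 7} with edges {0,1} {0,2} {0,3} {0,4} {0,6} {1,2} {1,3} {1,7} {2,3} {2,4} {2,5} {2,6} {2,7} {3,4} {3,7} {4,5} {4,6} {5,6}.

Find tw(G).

A width-3 tree decomposition is:
Bags: B1 = {0, 1, 2, 3}  B2 = {1, 2, 3, 7}  B3 = {0, 2, 3, 4}  B4 = {0, 2, 4, 6}  B5 = {2, 4, 5, 6}
Tree: B1–B2, B1–B3, B3–B4, B4–B5
The largest bag has 4 vertices, giving width 3; this decomposition certifies tw(G) ≤ 3. For the lower bound, the 4 vertices {0, 1, 2, 3} are pairwise adjacent, and any tree decomposition puts a clique entirely inside one bag — forcing width ≥ 3. Combining the bounds, tw(G) = 3.

3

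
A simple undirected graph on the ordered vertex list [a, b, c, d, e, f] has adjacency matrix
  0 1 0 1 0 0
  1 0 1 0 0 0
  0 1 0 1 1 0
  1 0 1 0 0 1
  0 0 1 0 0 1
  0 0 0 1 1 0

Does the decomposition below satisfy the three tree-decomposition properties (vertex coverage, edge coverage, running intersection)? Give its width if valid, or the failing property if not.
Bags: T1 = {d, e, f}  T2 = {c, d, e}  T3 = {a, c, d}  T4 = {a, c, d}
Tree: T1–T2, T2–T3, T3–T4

A tree decomposition must satisfy three properties: every vertex lies in some bag; for every edge, both endpoints lie together in some bag; and for every vertex, the bags containing it form a connected subtree. Here vertex b appears in no bag, so the decomposition is invalid.

No — vertex b appears in no bag.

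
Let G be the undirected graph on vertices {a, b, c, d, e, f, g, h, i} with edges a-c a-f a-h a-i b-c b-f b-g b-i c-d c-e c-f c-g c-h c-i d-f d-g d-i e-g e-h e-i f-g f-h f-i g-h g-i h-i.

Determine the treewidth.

A width-4 tree decomposition is:
Bags: B1 = {c, d, f, g, i}  B2 = {c, f, g, h, i}  B3 = {b, c, f, g, i}  B4 = {c, e, g, h, i}  B5 = {a, c, f, h, i}
Tree: B1–B2, B1–B3, B2–B4, B2–B5
The largest bag has 5 vertices, giving width 4; this decomposition certifies tw(G) ≤ 4. On the other hand G contains the 5-clique {c, e, g, h, i}. A clique must lie in a single bag of any decomposition, so no decomposition can have width below 4. Hence tw(G) = 4 exactly.

4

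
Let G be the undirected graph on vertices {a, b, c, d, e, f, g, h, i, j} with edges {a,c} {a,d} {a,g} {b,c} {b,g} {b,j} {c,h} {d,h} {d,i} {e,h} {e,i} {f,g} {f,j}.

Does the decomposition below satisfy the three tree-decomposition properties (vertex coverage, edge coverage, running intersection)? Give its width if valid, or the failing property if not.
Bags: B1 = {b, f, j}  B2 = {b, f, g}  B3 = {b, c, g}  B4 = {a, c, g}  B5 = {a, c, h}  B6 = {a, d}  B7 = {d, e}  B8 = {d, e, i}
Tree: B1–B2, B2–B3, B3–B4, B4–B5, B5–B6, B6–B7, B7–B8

No — edge (h,d) lies in no bag.

A tree decomposition must satisfy three properties: every vertex lies in some bag; for every edge, both endpoints lie together in some bag; and for every vertex, the bags containing it form a connected subtree. Here edge (h,d) lies in no bag, so the decomposition is invalid.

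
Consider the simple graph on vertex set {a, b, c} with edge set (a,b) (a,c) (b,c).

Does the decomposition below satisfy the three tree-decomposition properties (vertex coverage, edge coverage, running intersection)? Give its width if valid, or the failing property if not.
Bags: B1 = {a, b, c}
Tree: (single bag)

Vertex coverage: the bags together contain {a, b, c}, the full vertex set. Edge coverage: each edge of G has both endpoints in at least one bag. Running intersection: for every vertex, the bags containing it form a connected subtree. All three properties hold, so this is a valid tree decomposition of width max|bag| − 1 = 2, and hence tw(G) ≤ 2.

Yes; width 2.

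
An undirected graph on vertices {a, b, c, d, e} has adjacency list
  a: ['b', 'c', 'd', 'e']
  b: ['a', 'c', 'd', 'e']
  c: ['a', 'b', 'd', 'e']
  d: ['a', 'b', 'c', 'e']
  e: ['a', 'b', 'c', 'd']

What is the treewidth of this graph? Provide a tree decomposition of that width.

A single bag containing all 5 vertices is trivially a valid decomposition of width 4. On the other hand G contains the 5-clique {a, b, c, d, e}. A clique must lie in a single bag of any decomposition, so no decomposition can have width below 4. The upper and lower bounds meet at 4, so that is the treewidth.

Treewidth 4.
One such decomposition:
Bags: B1 = {a, b, c, d, e}
Tree: (single bag)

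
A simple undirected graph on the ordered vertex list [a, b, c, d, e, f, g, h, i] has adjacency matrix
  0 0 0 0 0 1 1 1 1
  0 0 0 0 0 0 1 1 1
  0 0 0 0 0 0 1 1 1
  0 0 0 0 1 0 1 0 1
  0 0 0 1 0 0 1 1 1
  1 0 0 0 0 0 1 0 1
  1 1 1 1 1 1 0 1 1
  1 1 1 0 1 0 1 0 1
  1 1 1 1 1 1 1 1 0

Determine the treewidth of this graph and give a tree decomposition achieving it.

Every bag has size at most 4, so the width is 4 − 1 = 3 and tw(G) ≤ 3. For the lower bound, the 4 vertices {d, e, g, i} are pairwise adjacent, and any tree decomposition puts a clique entirely inside one bag — forcing width ≥ 3. Hence tw(G) = 3 exactly.

Treewidth 3.
Bags: B1 = {a, g, h, i}  B2 = {a, f, g, i}  B3 = {e, g, h, i}  B4 = {d, e, g, i}  B5 = {c, g, h, i}  B6 = {b, g, h, i}
Tree: B1–B2, B1–B3, B3–B4, B1–B5, B1–B6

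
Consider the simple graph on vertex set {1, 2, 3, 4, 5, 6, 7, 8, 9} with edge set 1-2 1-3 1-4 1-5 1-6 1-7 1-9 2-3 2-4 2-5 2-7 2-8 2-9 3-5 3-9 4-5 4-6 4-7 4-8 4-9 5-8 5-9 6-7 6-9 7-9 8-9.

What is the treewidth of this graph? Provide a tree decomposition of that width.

Treewidth 4.
Bags: B1 = {1, 2, 4, 7, 9}  B2 = {1, 2, 4, 5, 9}  B3 = {1, 2, 3, 5, 9}  B4 = {1, 4, 6, 7, 9}  B5 = {2, 4, 5, 8, 9}
Tree: B1–B2, B2–B3, B1–B4, B2–B5

Each bag holds 5 vertices, so the decomposition has width 4, which upper-bounds the treewidth. For the lower bound, the 5 vertices {2, 4, 5, 8, 9} are pairwise adjacent, and any tree decomposition puts a clique entirely inside one bag — forcing width ≥ 4. Combining the bounds, tw(G) = 4.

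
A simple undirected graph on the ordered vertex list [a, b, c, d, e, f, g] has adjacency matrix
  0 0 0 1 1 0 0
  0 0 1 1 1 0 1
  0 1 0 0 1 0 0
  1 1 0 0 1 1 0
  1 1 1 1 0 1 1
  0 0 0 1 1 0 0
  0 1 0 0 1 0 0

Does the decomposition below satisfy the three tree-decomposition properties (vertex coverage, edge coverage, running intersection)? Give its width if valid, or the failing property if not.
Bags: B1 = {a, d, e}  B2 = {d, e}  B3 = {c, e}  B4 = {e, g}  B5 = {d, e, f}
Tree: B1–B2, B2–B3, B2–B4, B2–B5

A tree decomposition must satisfy three properties: every vertex lies in some bag; for every edge, both endpoints lie together in some bag; and for every vertex, the bags containing it form a connected subtree. Here vertex b appears in no bag, so the decomposition is invalid.

No — vertex b appears in no bag.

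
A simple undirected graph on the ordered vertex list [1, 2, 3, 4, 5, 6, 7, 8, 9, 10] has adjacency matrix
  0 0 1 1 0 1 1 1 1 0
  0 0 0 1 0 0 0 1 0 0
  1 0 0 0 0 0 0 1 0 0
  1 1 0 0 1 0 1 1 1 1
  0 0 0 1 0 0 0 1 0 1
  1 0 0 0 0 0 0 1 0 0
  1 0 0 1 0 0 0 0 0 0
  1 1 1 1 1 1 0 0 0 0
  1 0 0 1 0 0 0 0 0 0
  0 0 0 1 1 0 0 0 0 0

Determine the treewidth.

2

A width-2 tree decomposition is:
Bags: B1 = {1, 4, 8}  B2 = {1, 4, 7}  B3 = {4, 5, 8}  B4 = {1, 6, 8}  B5 = {2, 4, 8}  B6 = {4, 5, 10}  B7 = {1, 3, 8}  B8 = {1, 4, 9}
Tree: B1–B2, B1–B3, B1–B4, B3–B5, B3–B6, B1–B7, B1–B8
Every bag has size at most 3, so the width is 3 − 1 = 2 and tw(G) ≤ 2. Conversely, {1, 3, 8} is a clique of size 3, and the vertices of any clique must share a bag in every tree decomposition; so some bag has ≥ 3 vertices and tw(G) ≥ 2. Therefore the treewidth is 2.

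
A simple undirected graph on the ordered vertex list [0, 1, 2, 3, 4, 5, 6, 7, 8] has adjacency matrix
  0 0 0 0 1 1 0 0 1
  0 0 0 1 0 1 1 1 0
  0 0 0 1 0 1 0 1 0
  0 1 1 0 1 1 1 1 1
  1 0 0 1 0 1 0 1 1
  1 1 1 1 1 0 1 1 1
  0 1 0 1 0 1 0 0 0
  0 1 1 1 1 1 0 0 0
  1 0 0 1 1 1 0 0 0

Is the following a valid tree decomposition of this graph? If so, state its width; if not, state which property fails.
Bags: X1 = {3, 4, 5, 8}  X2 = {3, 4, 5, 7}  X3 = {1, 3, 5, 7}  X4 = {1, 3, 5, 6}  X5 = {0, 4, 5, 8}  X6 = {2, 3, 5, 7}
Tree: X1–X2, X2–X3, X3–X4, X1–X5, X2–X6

Checking the three conditions: (i) the bags cover all of {0, 1, 2, 3, 4, 5, 6, 7, 8}; (ii) for each edge, some bag contains both endpoints; (iii) the bags containing any fixed vertex form a subtree. All hold, so the decomposition is valid with width 4 − 1 = 3.

Yes; width 3.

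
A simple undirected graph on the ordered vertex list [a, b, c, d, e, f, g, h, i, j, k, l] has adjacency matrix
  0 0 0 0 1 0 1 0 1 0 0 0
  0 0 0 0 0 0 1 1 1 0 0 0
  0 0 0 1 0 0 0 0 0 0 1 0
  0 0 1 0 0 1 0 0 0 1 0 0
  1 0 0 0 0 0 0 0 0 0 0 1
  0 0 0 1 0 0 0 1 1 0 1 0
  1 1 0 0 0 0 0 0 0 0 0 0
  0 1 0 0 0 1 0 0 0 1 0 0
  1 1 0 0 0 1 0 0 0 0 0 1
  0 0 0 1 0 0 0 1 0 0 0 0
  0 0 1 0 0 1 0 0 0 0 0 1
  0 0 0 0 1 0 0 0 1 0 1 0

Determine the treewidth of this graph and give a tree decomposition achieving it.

Treewidth 3.
Bags: B1 = {a, e, g, l}  B2 = {a, g, i, l}  B3 = {b, g, i, l}  B4 = {b, i, k, l}  B5 = {b, f, i, k}  B6 = {b, f, h, k}  B7 = {c, f, h, k}  B8 = {c, d, f, h}  B9 = {c, d, h, j}
Tree: B1–B2, B2–B3, B3–B4, B4–B5, B5–B6, B6–B7, B7–B8, B8–B9

Each bag holds 4 vertices, so the decomposition has width 3, which upper-bounds the treewidth. For the lower bound: the 4 vertex sets {a,e,g}, {l}, {i}, {b,f,h,k} are disjoint, each induces a connected subgraph, and every pair is joined by at least one edge of G. Contracting each set to a single vertex therefore yields K_{4} as a minor, and since treewidth is minor-monotone, tw(G) ≥ tw(K_{4}) = 3. Hence tw(G) = 3 exactly.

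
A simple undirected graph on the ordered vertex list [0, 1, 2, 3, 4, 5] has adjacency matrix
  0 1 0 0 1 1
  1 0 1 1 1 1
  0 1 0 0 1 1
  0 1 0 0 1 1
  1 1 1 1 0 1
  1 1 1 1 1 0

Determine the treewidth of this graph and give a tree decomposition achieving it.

Treewidth 3.
One optimal decomposition is:
Bags: B1 = {1, 2, 4, 5}  B2 = {1, 3, 4, 5}  B3 = {0, 1, 4, 5}
Tree: B1–B2, B1–B3

Every bag has size at most 4, so the width is 4 − 1 = 3 and tw(G) ≤ 3. For the lower bound, the 4 vertices {0, 1, 4, 5} are pairwise adjacent, and any tree decomposition puts a clique entirely inside one bag — forcing width ≥ 3. The upper and lower bounds meet at 3, so that is the treewidth.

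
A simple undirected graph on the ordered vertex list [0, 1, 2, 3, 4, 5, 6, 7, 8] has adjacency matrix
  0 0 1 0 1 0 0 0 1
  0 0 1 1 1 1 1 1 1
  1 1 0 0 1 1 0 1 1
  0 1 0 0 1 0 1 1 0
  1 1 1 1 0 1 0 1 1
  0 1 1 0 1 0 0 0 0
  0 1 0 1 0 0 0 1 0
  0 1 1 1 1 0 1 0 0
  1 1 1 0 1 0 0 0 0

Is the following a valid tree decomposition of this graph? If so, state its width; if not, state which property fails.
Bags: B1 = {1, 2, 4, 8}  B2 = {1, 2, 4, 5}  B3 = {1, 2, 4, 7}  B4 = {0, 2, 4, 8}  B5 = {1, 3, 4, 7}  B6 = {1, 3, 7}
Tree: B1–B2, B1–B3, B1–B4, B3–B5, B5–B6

No — vertex 6 appears in no bag.

A tree decomposition must satisfy three properties: every vertex lies in some bag; for every edge, both endpoints lie together in some bag; and for every vertex, the bags containing it form a connected subtree. Here vertex 6 appears in no bag, so the decomposition is invalid.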